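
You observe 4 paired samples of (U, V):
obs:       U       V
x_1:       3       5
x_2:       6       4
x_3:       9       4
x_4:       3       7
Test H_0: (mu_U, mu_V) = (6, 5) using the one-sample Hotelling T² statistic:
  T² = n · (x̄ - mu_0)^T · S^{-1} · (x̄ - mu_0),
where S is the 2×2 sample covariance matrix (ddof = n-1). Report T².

Step 1 — sample mean vector:
  mean(U) = (3 + 6 + 9 + 3) / 4 = 21/4 = 5.25
  mean(V) = (5 + 4 + 4 + 7) / 4 = 20/4 = 5
  x̄ = (5.25, 5),  deviation x̄ - mu_0 = (5.25, 5) - (6, 5) = (-0.75, 0).

Step 2 — sample covariance matrix, S[i,j] = (1/(n-1)) · Σ_k (x_{k,i} - mean_i) · (x_{k,j} - mean_j), divisor n-1 = 3:
  S[U,U] = ((-2.25)·(-2.25) + (0.75)·(0.75) + (3.75)·(3.75) + (-2.25)·(-2.25)) / 3 = 24.75/3 = 8.25
  S[U,V] = ((-2.25)·(0) + (0.75)·(-1) + (3.75)·(-1) + (-2.25)·(2)) / 3 = -9/3 = -3
  S[V,V] = ((0)·(0) + (-1)·(-1) + (-1)·(-1) + (2)·(2)) / 3 = 6/3 = 2
  S = [[8.25, -3],
 [-3, 2]].

Step 3 — invert S. det(S) = 8.25·2 - (-3)² = 7.5.
  S^{-1} = (1/det) · [[d, -b], [-b, a]] = [[0.2667, 0.4],
 [0.4, 1.1]].

Step 4 — quadratic form (x̄ - mu_0)^T · S^{-1} · (x̄ - mu_0):
  S^{-1} · (x̄ - mu_0) = (-0.2, -0.3),
  (x̄ - mu_0)^T · [...] = (-0.75)·(-0.2) + (0)·(-0.3) = 0.15.

Step 5 — scale by n: T² = 4 · 0.15 = 0.6.

T² ≈ 0.6


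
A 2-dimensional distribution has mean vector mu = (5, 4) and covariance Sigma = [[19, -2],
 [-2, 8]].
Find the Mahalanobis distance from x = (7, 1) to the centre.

Step 1 — centre the observation: (x - mu) = (2, -3).

Step 2 — invert Sigma. det(Sigma) = 19·8 - (-2)² = 148.
  Sigma^{-1} = (1/det) · [[d, -b], [-b, a]] = [[0.0541, 0.0135],
 [0.0135, 0.1284]].

Step 3 — form the quadratic (x - mu)^T · Sigma^{-1} · (x - mu):
  Sigma^{-1} · (x - mu) = (0.0676, -0.3581).
  (x - mu)^T · [Sigma^{-1} · (x - mu)] = (2)·(0.0676) + (-3)·(-0.3581) = 1.2095.

Step 4 — take square root: d = √(1.2095) ≈ 1.0998.

d(x, mu) = √(1.2095) ≈ 1.0998


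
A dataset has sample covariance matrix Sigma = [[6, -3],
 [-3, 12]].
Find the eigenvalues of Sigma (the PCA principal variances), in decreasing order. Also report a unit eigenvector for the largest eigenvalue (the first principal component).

Step 1 — characteristic polynomial of 2×2 Sigma:
  det(Sigma - λI) = λ² - trace · λ + det = 0.
  trace = 6 + 12 = 18, det = 6·12 - (-3)² = 63.
Step 2 — discriminant:
  Δ = trace² - 4·det = 324 - 252 = 72.
Step 3 — eigenvalues:
  λ = (trace ± √Δ)/2 = (18 ± 8.4853)/2,
  λ_1 = 13.2426,  λ_2 = 4.7574.

Step 4 — unit eigenvector for λ_1: solve (Sigma - λ_1 I)v = 0. First row:
  (6 - 13.2426)·v_x + (-3)·v_y = 0, i.e. (-7.2426)·v_x + (-3)·v_y = 0,
  so v ∝ (b, λ_1 - a) = (-3, 7.2426); multiply by -1 so the first entry is positive: u = (3, -7.2426).
  ||u|| = √((3)² + (-7.2426)²) = √(61.4558) ≈ 7.8394,
  v_1 = u/||u|| ≈ (0.3827, -0.9239) (||v_1|| = 1).

λ_1 = 13.2426,  λ_2 = 4.7574;  v_1 ≈ (0.3827, -0.9239)


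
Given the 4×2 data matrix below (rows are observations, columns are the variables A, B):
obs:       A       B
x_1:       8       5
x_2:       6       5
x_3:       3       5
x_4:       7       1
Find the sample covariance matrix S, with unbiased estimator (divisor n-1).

Step 1 — column means:
  mean(A) = (8 + 6 + 3 + 7) / 4 = 24/4 = 6
  mean(B) = (5 + 5 + 5 + 1) / 4 = 16/4 = 4

Step 2 — sample covariance S[i,j] = (1/(n-1)) · Σ_k (x_{k,i} - mean_i) · (x_{k,j} - mean_j), with n-1 = 3.
  S[A,A] = ((2)·(2) + (0)·(0) + (-3)·(-3) + (1)·(1)) / 3 = 14/3 = 4.6667
  S[A,B] = ((2)·(1) + (0)·(1) + (-3)·(1) + (1)·(-3)) / 3 = -4/3 = -1.3333
  S[B,B] = ((1)·(1) + (1)·(1) + (1)·(1) + (-3)·(-3)) / 3 = 12/3 = 4

S is symmetric (S[j,i] = S[i,j]). Assembling:

S = [[4.6667, -1.3333],
 [-1.3333, 4]]


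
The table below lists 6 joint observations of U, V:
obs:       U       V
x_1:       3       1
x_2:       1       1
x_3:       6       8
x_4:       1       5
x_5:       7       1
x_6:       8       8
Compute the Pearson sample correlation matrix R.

Step 1 — column means:
  mean(U) = (3 + 1 + 6 + 1 + 7 + 8) / 6 = 26/6 = 4.3333
  mean(V) = (1 + 1 + 8 + 5 + 1 + 8) / 6 = 24/6 = 4

Step 2 — sample variances and covariances s[i,j] = (1/(n-1)) · Σ_k (x_{k,i} - mean_i) · (x_{k,j} - mean_j), with n-1 = 5:
  s[U,U] = ((-1.3333)·(-1.3333) + (-3.3333)·(-3.3333) + (1.6667)·(1.6667) + (-3.3333)·(-3.3333) + (2.6667)·(2.6667) + (3.6667)·(3.6667)) / 5 = 47.3333/5 = 9.4667
  s[U,V] = ((-1.3333)·(-3) + (-3.3333)·(-3) + (1.6667)·(4) + (-3.3333)·(1) + (2.6667)·(-3) + (3.6667)·(4)) / 5 = 24/5 = 4.8
  s[V,V] = ((-3)·(-3) + (-3)·(-3) + (4)·(4) + (1)·(1) + (-3)·(-3) + (4)·(4)) / 5 = 60/5 = 12
  Sample standard deviations s_i = √(s[i,i]):
  s(U) = √(9.4667) = 3.0768
  s(V) = √(12) = 3.4641

Step 3 — r_{ij} = s_{ij} / (s_i · s_j):
  r[U,U] = 1 (diagonal).
  r[U,V] = 4.8 / (3.0768 · 3.4641) = 4.8 / 10.6583 = 0.4504
  r[V,V] = 1 (diagonal).

R is symmetric with unit diagonal. Assembling:

R = [[1, 0.4504],
 [0.4504, 1]]


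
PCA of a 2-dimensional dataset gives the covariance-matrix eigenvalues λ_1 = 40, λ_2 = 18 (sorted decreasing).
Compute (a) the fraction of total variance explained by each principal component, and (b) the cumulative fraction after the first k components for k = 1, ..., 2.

Step 1 — total variance = trace(Sigma) = Σ λ_i = 40 + 18 = 58.

Step 2 — fraction explained by component i = λ_i / Σ λ:
  PC1: 40/58 = 0.6897
  PC2: 18/58 = 0.3103

Step 3 — cumulative fraction after k components = (λ_1 + ... + λ_k) / Σ λ:
  k = 1: 40/58 = 0.6897
  k = 2: (40 + 18)/58 = 58/58 = 1

Summary (fraction, with percent):

explained: PC1 0.6897 (68.97%), PC2 0.3103 (31.03%);  cumulative: 0.6897, 1


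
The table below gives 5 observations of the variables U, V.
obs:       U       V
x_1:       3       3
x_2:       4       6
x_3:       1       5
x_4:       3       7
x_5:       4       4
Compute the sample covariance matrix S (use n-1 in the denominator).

Step 1 — column means:
  mean(U) = (3 + 4 + 1 + 3 + 4) / 5 = 15/5 = 3
  mean(V) = (3 + 6 + 5 + 7 + 4) / 5 = 25/5 = 5

Step 2 — sample covariance S[i,j] = (1/(n-1)) · Σ_k (x_{k,i} - mean_i) · (x_{k,j} - mean_j), with n-1 = 4.
  S[U,U] = ((0)·(0) + (1)·(1) + (-2)·(-2) + (0)·(0) + (1)·(1)) / 4 = 6/4 = 1.5
  S[U,V] = ((0)·(-2) + (1)·(1) + (-2)·(0) + (0)·(2) + (1)·(-1)) / 4 = 0/4 = 0
  S[V,V] = ((-2)·(-2) + (1)·(1) + (0)·(0) + (2)·(2) + (-1)·(-1)) / 4 = 10/4 = 2.5

S is symmetric (S[j,i] = S[i,j]). Assembling:

S = [[1.5, 0],
 [0, 2.5]]


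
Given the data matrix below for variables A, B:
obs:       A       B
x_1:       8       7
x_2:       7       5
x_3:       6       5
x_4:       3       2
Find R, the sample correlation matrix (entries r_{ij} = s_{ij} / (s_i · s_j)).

Step 1 — column means:
  mean(A) = (8 + 7 + 6 + 3) / 4 = 24/4 = 6
  mean(B) = (7 + 5 + 5 + 2) / 4 = 19/4 = 4.75

Step 2 — sample variances and covariances s[i,j] = (1/(n-1)) · Σ_k (x_{k,i} - mean_i) · (x_{k,j} - mean_j), with n-1 = 3:
  s[A,A] = ((2)·(2) + (1)·(1) + (0)·(0) + (-3)·(-3)) / 3 = 14/3 = 4.6667
  s[A,B] = ((2)·(2.25) + (1)·(0.25) + (0)·(0.25) + (-3)·(-2.75)) / 3 = 13/3 = 4.3333
  s[B,B] = ((2.25)·(2.25) + (0.25)·(0.25) + (0.25)·(0.25) + (-2.75)·(-2.75)) / 3 = 12.75/3 = 4.25
  Sample standard deviations s_i = √(s[i,i]):
  s(A) = √(4.6667) = 2.1602
  s(B) = √(4.25) = 2.0616

Step 3 — r_{ij} = s_{ij} / (s_i · s_j):
  r[A,A] = 1 (diagonal).
  r[A,B] = 4.3333 / (2.1602 · 2.0616) = 4.3333 / 4.4535 = 0.973
  r[B,B] = 1 (diagonal).

R is symmetric with unit diagonal. Assembling:

R = [[1, 0.973],
 [0.973, 1]]


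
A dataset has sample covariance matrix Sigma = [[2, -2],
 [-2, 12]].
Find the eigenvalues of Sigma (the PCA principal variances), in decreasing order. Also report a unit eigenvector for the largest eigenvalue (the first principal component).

Step 1 — characteristic polynomial of 2×2 Sigma:
  det(Sigma - λI) = λ² - trace · λ + det = 0.
  trace = 2 + 12 = 14, det = 2·12 - (-2)² = 20.
Step 2 — discriminant:
  Δ = trace² - 4·det = 196 - 80 = 116.
Step 3 — eigenvalues:
  λ = (trace ± √Δ)/2 = (14 ± 10.7703)/2,
  λ_1 = 12.3852,  λ_2 = 1.6148.

Step 4 — unit eigenvector for λ_1: solve (Sigma - λ_1 I)v = 0. First row:
  (2 - 12.3852)·v_x + (-2)·v_y = 0, i.e. (-10.3852)·v_x + (-2)·v_y = 0,
  so v ∝ (b, λ_1 - a) = (-2, 10.3852); multiply by -1 so the first entry is positive: u = (2, -10.3852).
  ||u|| = √((2)² + (-10.3852)²) = √(111.8516) ≈ 10.576,
  v_1 = u/||u|| ≈ (0.1891, -0.982) (||v_1|| = 1).

λ_1 = 12.3852,  λ_2 = 1.6148;  v_1 ≈ (0.1891, -0.982)


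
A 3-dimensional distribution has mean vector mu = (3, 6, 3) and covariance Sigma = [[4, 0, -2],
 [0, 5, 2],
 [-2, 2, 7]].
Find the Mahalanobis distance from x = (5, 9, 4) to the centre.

Step 1 — centre the observation: (x - mu) = (2, 3, 1).

Step 2 — invert Sigma (cofactor / det for 3×3, or solve directly):
  Sigma^{-1} = [[0.2981, -0.0385, 0.0962],
 [-0.0385, 0.2308, -0.0769],
 [0.0962, -0.0769, 0.1923]].

Step 3 — form the quadratic (x - mu)^T · Sigma^{-1} · (x - mu):
  Sigma^{-1} · (x - mu) = (0.5769, 0.5385, 0.1538).
  (x - mu)^T · [Sigma^{-1} · (x - mu)] = (2)·(0.5769) + (3)·(0.5385) + (1)·(0.1538) = 2.9231.

Step 4 — take square root: d = √(2.9231) ≈ 1.7097.

d(x, mu) = √(2.9231) ≈ 1.7097


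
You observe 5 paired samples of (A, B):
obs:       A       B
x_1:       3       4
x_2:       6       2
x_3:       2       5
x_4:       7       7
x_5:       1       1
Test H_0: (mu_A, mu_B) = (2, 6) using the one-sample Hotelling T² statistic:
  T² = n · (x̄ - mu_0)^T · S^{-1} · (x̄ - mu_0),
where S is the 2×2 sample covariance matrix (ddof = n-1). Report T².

Step 1 — sample mean vector:
  mean(A) = (3 + 6 + 2 + 7 + 1) / 5 = 19/5 = 3.8
  mean(B) = (4 + 2 + 5 + 7 + 1) / 5 = 19/5 = 3.8
  x̄ = (3.8, 3.8),  deviation x̄ - mu_0 = (3.8, 3.8) - (2, 6) = (1.8, -2.2).

Step 2 — sample covariance matrix, S[i,j] = (1/(n-1)) · Σ_k (x_{k,i} - mean_i) · (x_{k,j} - mean_j), divisor n-1 = 4:
  S[A,A] = ((-0.8)·(-0.8) + (2.2)·(2.2) + (-1.8)·(-1.8) + (3.2)·(3.2) + (-2.8)·(-2.8)) / 4 = 26.8/4 = 6.7
  S[A,B] = ((-0.8)·(0.2) + (2.2)·(-1.8) + (-1.8)·(1.2) + (3.2)·(3.2) + (-2.8)·(-2.8)) / 4 = 11.8/4 = 2.95
  S[B,B] = ((0.2)·(0.2) + (-1.8)·(-1.8) + (1.2)·(1.2) + (3.2)·(3.2) + (-2.8)·(-2.8)) / 4 = 22.8/4 = 5.7
  S = [[6.7, 2.95],
 [2.95, 5.7]].

Step 3 — invert S. det(S) = 6.7·5.7 - (2.95)² = 29.4875.
  S^{-1} = (1/det) · [[d, -b], [-b, a]] = [[0.1933, -0.1],
 [-0.1, 0.2272]].

Step 4 — quadratic form (x̄ - mu_0)^T · S^{-1} · (x̄ - mu_0):
  S^{-1} · (x̄ - mu_0) = (0.568, -0.6799),
  (x̄ - mu_0)^T · [...] = (1.8)·(0.568) + (-2.2)·(-0.6799) = 2.5184.

Step 5 — scale by n: T² = 5 · 2.5184 = 12.5918.

T² ≈ 12.5918


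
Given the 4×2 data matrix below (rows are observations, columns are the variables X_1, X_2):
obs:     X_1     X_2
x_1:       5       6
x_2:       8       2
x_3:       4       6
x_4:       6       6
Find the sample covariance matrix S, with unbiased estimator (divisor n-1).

Step 1 — column means:
  mean(X_1) = (5 + 8 + 4 + 6) / 4 = 23/4 = 5.75
  mean(X_2) = (6 + 2 + 6 + 6) / 4 = 20/4 = 5

Step 2 — sample covariance S[i,j] = (1/(n-1)) · Σ_k (x_{k,i} - mean_i) · (x_{k,j} - mean_j), with n-1 = 3.
  S[X_1,X_1] = ((-0.75)·(-0.75) + (2.25)·(2.25) + (-1.75)·(-1.75) + (0.25)·(0.25)) / 3 = 8.75/3 = 2.9167
  S[X_1,X_2] = ((-0.75)·(1) + (2.25)·(-3) + (-1.75)·(1) + (0.25)·(1)) / 3 = -9/3 = -3
  S[X_2,X_2] = ((1)·(1) + (-3)·(-3) + (1)·(1) + (1)·(1)) / 3 = 12/3 = 4

S is symmetric (S[j,i] = S[i,j]). Assembling:

S = [[2.9167, -3],
 [-3, 4]]


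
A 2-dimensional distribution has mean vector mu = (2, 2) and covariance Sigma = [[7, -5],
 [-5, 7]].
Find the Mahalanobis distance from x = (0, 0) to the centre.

Step 1 — centre the observation: (x - mu) = (-2, -2).

Step 2 — invert Sigma. det(Sigma) = 7·7 - (-5)² = 24.
  Sigma^{-1} = (1/det) · [[d, -b], [-b, a]] = [[0.2917, 0.2083],
 [0.2083, 0.2917]].

Step 3 — form the quadratic (x - mu)^T · Sigma^{-1} · (x - mu):
  Sigma^{-1} · (x - mu) = (-1, -1).
  (x - mu)^T · [Sigma^{-1} · (x - mu)] = (-2)·(-1) + (-2)·(-1) = 4.

Step 4 — take square root: d = √(4) ≈ 2.

d(x, mu) = √(4) ≈ 2


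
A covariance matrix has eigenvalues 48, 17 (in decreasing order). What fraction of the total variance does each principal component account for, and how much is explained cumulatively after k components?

Step 1 — total variance = trace(Sigma) = Σ λ_i = 48 + 17 = 65.

Step 2 — fraction explained by component i = λ_i / Σ λ:
  PC1: 48/65 = 0.7385
  PC2: 17/65 = 0.2615

Step 3 — cumulative fraction after k components = (λ_1 + ... + λ_k) / Σ λ:
  k = 1: 48/65 = 0.7385
  k = 2: (48 + 17)/65 = 65/65 = 1

Summary (fraction, with percent):

explained: PC1 0.7385 (73.85%), PC2 0.2615 (26.15%);  cumulative: 0.7385, 1


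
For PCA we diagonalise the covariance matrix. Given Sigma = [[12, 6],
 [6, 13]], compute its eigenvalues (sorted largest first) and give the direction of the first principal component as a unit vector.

Step 1 — characteristic polynomial of 2×2 Sigma:
  det(Sigma - λI) = λ² - trace · λ + det = 0.
  trace = 12 + 13 = 25, det = 12·13 - (6)² = 120.
Step 2 — discriminant:
  Δ = trace² - 4·det = 625 - 480 = 145.
Step 3 — eigenvalues:
  λ = (trace ± √Δ)/2 = (25 ± 12.0416)/2,
  λ_1 = 18.5208,  λ_2 = 6.4792.

Step 4 — unit eigenvector for λ_1: solve (Sigma - λ_1 I)v = 0. First row:
  (12 - 18.5208)·v_x + (6)·v_y = 0, i.e. (-6.5208)·v_x + (6)·v_y = 0,
  so v ∝ (b, λ_1 - a) = (6, 6.5208) = u.
  ||u|| = √((6)² + (6.5208)²) = √(78.5208) ≈ 8.8612,
  v_1 = u/||u|| ≈ (0.6771, 0.7359) (||v_1|| = 1).

λ_1 = 18.5208,  λ_2 = 6.4792;  v_1 ≈ (0.6771, 0.7359)


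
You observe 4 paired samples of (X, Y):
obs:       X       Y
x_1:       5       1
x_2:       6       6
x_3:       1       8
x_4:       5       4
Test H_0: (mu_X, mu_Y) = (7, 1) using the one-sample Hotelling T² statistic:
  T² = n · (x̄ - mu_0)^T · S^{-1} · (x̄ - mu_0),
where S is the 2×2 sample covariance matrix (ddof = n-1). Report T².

Step 1 — sample mean vector:
  mean(X) = (5 + 6 + 1 + 5) / 4 = 17/4 = 4.25
  mean(Y) = (1 + 6 + 8 + 4) / 4 = 19/4 = 4.75
  x̄ = (4.25, 4.75),  deviation x̄ - mu_0 = (4.25, 4.75) - (7, 1) = (-2.75, 3.75).

Step 2 — sample covariance matrix, S[i,j] = (1/(n-1)) · Σ_k (x_{k,i} - mean_i) · (x_{k,j} - mean_j), divisor n-1 = 3:
  S[X,X] = ((0.75)·(0.75) + (1.75)·(1.75) + (-3.25)·(-3.25) + (0.75)·(0.75)) / 3 = 14.75/3 = 4.9167
  S[X,Y] = ((0.75)·(-3.75) + (1.75)·(1.25) + (-3.25)·(3.25) + (0.75)·(-0.75)) / 3 = -11.75/3 = -3.9167
  S[Y,Y] = ((-3.75)·(-3.75) + (1.25)·(1.25) + (3.25)·(3.25) + (-0.75)·(-0.75)) / 3 = 26.75/3 = 8.9167
  S = [[4.9167, -3.9167],
 [-3.9167, 8.9167]].

Step 3 — invert S. det(S) = 4.9167·8.9167 - (-3.9167)² = 28.5.
  S^{-1} = (1/det) · [[d, -b], [-b, a]] = [[0.3129, 0.1374],
 [0.1374, 0.1725]].

Step 4 — quadratic form (x̄ - mu_0)^T · S^{-1} · (x̄ - mu_0):
  S^{-1} · (x̄ - mu_0) = (-0.345, 0.269),
  (x̄ - mu_0)^T · [...] = (-2.75)·(-0.345) + (3.75)·(0.269) = 1.9576.

Step 5 — scale by n: T² = 4 · 1.9576 = 7.8304.

T² ≈ 7.8304


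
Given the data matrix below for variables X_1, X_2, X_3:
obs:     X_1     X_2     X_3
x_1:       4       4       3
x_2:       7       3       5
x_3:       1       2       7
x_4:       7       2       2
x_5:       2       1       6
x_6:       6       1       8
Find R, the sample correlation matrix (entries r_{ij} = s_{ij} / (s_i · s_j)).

Step 1 — column means:
  mean(X_1) = (4 + 7 + 1 + 7 + 2 + 6) / 6 = 27/6 = 4.5
  mean(X_2) = (4 + 3 + 2 + 2 + 1 + 1) / 6 = 13/6 = 2.1667
  mean(X_3) = (3 + 5 + 7 + 2 + 6 + 8) / 6 = 31/6 = 5.1667

Step 2 — sample variances and covariances s[i,j] = (1/(n-1)) · Σ_k (x_{k,i} - mean_i) · (x_{k,j} - mean_j), with n-1 = 5:
  s[X_1,X_1] = ((-0.5)·(-0.5) + (2.5)·(2.5) + (-3.5)·(-3.5) + (2.5)·(2.5) + (-2.5)·(-2.5) + (1.5)·(1.5)) / 5 = 33.5/5 = 6.7
  s[X_1,X_2] = ((-0.5)·(1.8333) + (2.5)·(0.8333) + (-3.5)·(-0.1667) + (2.5)·(-0.1667) + (-2.5)·(-1.1667) + (1.5)·(-1.1667)) / 5 = 2.5/5 = 0.5
  s[X_1,X_3] = ((-0.5)·(-2.1667) + (2.5)·(-0.1667) + (-3.5)·(1.8333) + (2.5)·(-3.1667) + (-2.5)·(0.8333) + (1.5)·(2.8333)) / 5 = -11.5/5 = -2.3
  s[X_2,X_2] = ((1.8333)·(1.8333) + (0.8333)·(0.8333) + (-0.1667)·(-0.1667) + (-0.1667)·(-0.1667) + (-1.1667)·(-1.1667) + (-1.1667)·(-1.1667)) / 5 = 6.8333/5 = 1.3667
  s[X_2,X_3] = ((1.8333)·(-2.1667) + (0.8333)·(-0.1667) + (-0.1667)·(1.8333) + (-0.1667)·(-3.1667) + (-1.1667)·(0.8333) + (-1.1667)·(2.8333)) / 5 = -8.1667/5 = -1.6333
  s[X_3,X_3] = ((-2.1667)·(-2.1667) + (-0.1667)·(-0.1667) + (1.8333)·(1.8333) + (-3.1667)·(-3.1667) + (0.8333)·(0.8333) + (2.8333)·(2.8333)) / 5 = 26.8333/5 = 5.3667
  Sample standard deviations s_i = √(s[i,i]):
  s(X_1) = √(6.7) = 2.5884
  s(X_2) = √(1.3667) = 1.169
  s(X_3) = √(5.3667) = 2.3166

Step 3 — r_{ij} = s_{ij} / (s_i · s_j):
  r[X_1,X_1] = 1 (diagonal).
  r[X_1,X_2] = 0.5 / (2.5884 · 1.169) = 0.5 / 3.026 = 0.1652
  r[X_1,X_3] = -2.3 / (2.5884 · 2.3166) = -2.3 / 5.9964 = -0.3836
  r[X_2,X_2] = 1 (diagonal).
  r[X_2,X_3] = -1.6333 / (1.169 · 2.3166) = -1.6333 / 2.7082 = -0.6031
  r[X_3,X_3] = 1 (diagonal).

R is symmetric with unit diagonal. Assembling:

R = [[1, 0.1652, -0.3836],
 [0.1652, 1, -0.6031],
 [-0.3836, -0.6031, 1]]


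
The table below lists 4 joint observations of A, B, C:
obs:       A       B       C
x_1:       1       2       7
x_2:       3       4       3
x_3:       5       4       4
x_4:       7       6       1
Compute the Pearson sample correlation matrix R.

Step 1 — column means:
  mean(A) = (1 + 3 + 5 + 7) / 4 = 16/4 = 4
  mean(B) = (2 + 4 + 4 + 6) / 4 = 16/4 = 4
  mean(C) = (7 + 3 + 4 + 1) / 4 = 15/4 = 3.75

Step 2 — sample variances and covariances s[i,j] = (1/(n-1)) · Σ_k (x_{k,i} - mean_i) · (x_{k,j} - mean_j), with n-1 = 3:
  s[A,A] = ((-3)·(-3) + (-1)·(-1) + (1)·(1) + (3)·(3)) / 3 = 20/3 = 6.6667
  s[A,B] = ((-3)·(-2) + (-1)·(0) + (1)·(0) + (3)·(2)) / 3 = 12/3 = 4
  s[A,C] = ((-3)·(3.25) + (-1)·(-0.75) + (1)·(0.25) + (3)·(-2.75)) / 3 = -17/3 = -5.6667
  s[B,B] = ((-2)·(-2) + (0)·(0) + (0)·(0) + (2)·(2)) / 3 = 8/3 = 2.6667
  s[B,C] = ((-2)·(3.25) + (0)·(-0.75) + (0)·(0.25) + (2)·(-2.75)) / 3 = -12/3 = -4
  s[C,C] = ((3.25)·(3.25) + (-0.75)·(-0.75) + (0.25)·(0.25) + (-2.75)·(-2.75)) / 3 = 18.75/3 = 6.25
  Sample standard deviations s_i = √(s[i,i]):
  s(A) = √(6.6667) = 2.582
  s(B) = √(2.6667) = 1.633
  s(C) = √(6.25) = 2.5

Step 3 — r_{ij} = s_{ij} / (s_i · s_j):
  r[A,A] = 1 (diagonal).
  r[A,B] = 4 / (2.582 · 1.633) = 4 / 4.2164 = 0.9487
  r[A,C] = -5.6667 / (2.582 · 2.5) = -5.6667 / 6.455 = -0.8779
  r[B,B] = 1 (diagonal).
  r[B,C] = -4 / (1.633 · 2.5) = -4 / 4.0825 = -0.9798
  r[C,C] = 1 (diagonal).

R is symmetric with unit diagonal. Assembling:

R = [[1, 0.9487, -0.8779],
 [0.9487, 1, -0.9798],
 [-0.8779, -0.9798, 1]]


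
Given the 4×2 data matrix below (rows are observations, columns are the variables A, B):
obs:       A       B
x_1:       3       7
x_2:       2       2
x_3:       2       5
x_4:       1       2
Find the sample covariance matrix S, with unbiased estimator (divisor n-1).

Step 1 — column means:
  mean(A) = (3 + 2 + 2 + 1) / 4 = 8/4 = 2
  mean(B) = (7 + 2 + 5 + 2) / 4 = 16/4 = 4

Step 2 — sample covariance S[i,j] = (1/(n-1)) · Σ_k (x_{k,i} - mean_i) · (x_{k,j} - mean_j), with n-1 = 3.
  S[A,A] = ((1)·(1) + (0)·(0) + (0)·(0) + (-1)·(-1)) / 3 = 2/3 = 0.6667
  S[A,B] = ((1)·(3) + (0)·(-2) + (0)·(1) + (-1)·(-2)) / 3 = 5/3 = 1.6667
  S[B,B] = ((3)·(3) + (-2)·(-2) + (1)·(1) + (-2)·(-2)) / 3 = 18/3 = 6

S is symmetric (S[j,i] = S[i,j]). Assembling:

S = [[0.6667, 1.6667],
 [1.6667, 6]]


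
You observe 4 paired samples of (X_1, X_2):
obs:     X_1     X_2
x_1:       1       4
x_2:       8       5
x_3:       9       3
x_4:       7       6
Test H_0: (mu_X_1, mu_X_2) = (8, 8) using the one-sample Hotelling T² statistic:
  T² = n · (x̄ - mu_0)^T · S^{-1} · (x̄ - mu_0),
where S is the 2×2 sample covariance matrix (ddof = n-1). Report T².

Step 1 — sample mean vector:
  mean(X_1) = (1 + 8 + 9 + 7) / 4 = 25/4 = 6.25
  mean(X_2) = (4 + 5 + 3 + 6) / 4 = 18/4 = 4.5
  x̄ = (6.25, 4.5),  deviation x̄ - mu_0 = (6.25, 4.5) - (8, 8) = (-1.75, -3.5).

Step 2 — sample covariance matrix, S[i,j] = (1/(n-1)) · Σ_k (x_{k,i} - mean_i) · (x_{k,j} - mean_j), divisor n-1 = 3:
  S[X_1,X_1] = ((-5.25)·(-5.25) + (1.75)·(1.75) + (2.75)·(2.75) + (0.75)·(0.75)) / 3 = 38.75/3 = 12.9167
  S[X_1,X_2] = ((-5.25)·(-0.5) + (1.75)·(0.5) + (2.75)·(-1.5) + (0.75)·(1.5)) / 3 = 0.5/3 = 0.1667
  S[X_2,X_2] = ((-0.5)·(-0.5) + (0.5)·(0.5) + (-1.5)·(-1.5) + (1.5)·(1.5)) / 3 = 5/3 = 1.6667
  S = [[12.9167, 0.1667],
 [0.1667, 1.6667]].

Step 3 — invert S. det(S) = 12.9167·1.6667 - (0.1667)² = 21.5.
  S^{-1} = (1/det) · [[d, -b], [-b, a]] = [[0.0775, -0.0078],
 [-0.0078, 0.6008]].

Step 4 — quadratic form (x̄ - mu_0)^T · S^{-1} · (x̄ - mu_0):
  S^{-1} · (x̄ - mu_0) = (-0.1085, -2.0891),
  (x̄ - mu_0)^T · [...] = (-1.75)·(-0.1085) + (-3.5)·(-2.0891) = 7.5019.

Step 5 — scale by n: T² = 4 · 7.5019 = 30.0078.

T² ≈ 30.0078


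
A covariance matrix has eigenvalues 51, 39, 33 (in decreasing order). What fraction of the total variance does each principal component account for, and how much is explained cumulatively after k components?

Step 1 — total variance = trace(Sigma) = Σ λ_i = 51 + 39 + 33 = 123.

Step 2 — fraction explained by component i = λ_i / Σ λ:
  PC1: 51/123 = 0.4146
  PC2: 39/123 = 0.3171
  PC3: 33/123 = 0.2683

Step 3 — cumulative fraction after k components = (λ_1 + ... + λ_k) / Σ λ:
  k = 1: 51/123 = 0.4146
  k = 2: (51 + 39)/123 = 90/123 = 0.7317
  k = 3: (51 + 39 + 33)/123 = 123/123 = 1

Summary (fraction, with percent):

explained: PC1 0.4146 (41.46%), PC2 0.3171 (31.71%), PC3 0.2683 (26.83%);  cumulative: 0.4146, 0.7317, 1


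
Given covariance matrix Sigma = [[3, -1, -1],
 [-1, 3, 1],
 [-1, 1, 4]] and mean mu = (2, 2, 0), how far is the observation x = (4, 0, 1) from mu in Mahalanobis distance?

Step 1 — centre the observation: (x - mu) = (2, -2, 1).

Step 2 — invert Sigma (cofactor / det for 3×3, or solve directly):
  Sigma^{-1} = [[0.3929, 0.1071, 0.0714],
 [0.1071, 0.3929, -0.0714],
 [0.0714, -0.0714, 0.2857]].

Step 3 — form the quadratic (x - mu)^T · Sigma^{-1} · (x - mu):
  Sigma^{-1} · (x - mu) = (0.6429, -0.6429, 0.5714).
  (x - mu)^T · [Sigma^{-1} · (x - mu)] = (2)·(0.6429) + (-2)·(-0.6429) + (1)·(0.5714) = 3.1429.

Step 4 — take square root: d = √(3.1429) ≈ 1.7728.

d(x, mu) = √(3.1429) ≈ 1.7728


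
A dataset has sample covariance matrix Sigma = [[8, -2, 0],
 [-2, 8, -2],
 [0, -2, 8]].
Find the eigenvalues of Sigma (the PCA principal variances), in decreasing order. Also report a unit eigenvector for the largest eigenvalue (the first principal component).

Step 1 — characteristic polynomial p(λ) = det(λI - Sigma) = λ³ - tr·λ² + c_1·λ - det, where tr = trace, c_1 = sum of the principal 2×2 minors, det = det(Sigma):
  tr = 8 + 8 + 8 = 24,
  c_1 = (8·8 - (-2)²) + (8·8 - (0)²) + (8·8 - (-2)²) = 60 + 64 + 60 = 184,
  det = 8·(8·8 - (-2)²) - (-2)·((-2)·8 - (-2)·(0)) + (0)·((-2)·(-2) - 8·(0)) = 8·(60) - (-2)·(-16) + (0)·(4) = 448.
  So p(λ) = λ³ - 24λ² + 184λ - 448.
Step 2 — look for an integer root (rational root theorem: any rational root is an integer divisor of 448). Testing λ = 8:
  p(8) = 512 - 1536 + 1472 - 448 = 0  ✓
  Dividing out (λ - 8): p(λ) = (λ - 8)(λ² - 16λ + 56).
Step 3 — remaining eigenvalues from the quadratic λ² - 16λ + 56 = 0:
  Δ = 16² - 4·56 = 256 - 224 = 32,  λ = (16 ± √32)/2 = (16 ± 5.6569)/2 ≈ 10.8284 or 5.1716.
  Sorted: λ_1 = 10.8284,  λ_2 = 8,  λ_3 = 5.1716  (check: sum = 24 = tr ✓).

Step 4 — unit eigenvector for λ_1 ≈ 10.8284: v spans the null space of (Sigma - λ_1 I), whose rows are
  r_1 = (-2.8284, -2, 0),  r_2 = (-2, -2.8284, -2),  r_3 = (0, -2, -2.8284).
  v is orthogonal to every row, so take v ∝ r_1 × r_2 = ((-2)·(-2) - (0)·(-2.8284), (0)·(-2) - (-2.8284)·(-2), (-2.8284)·(-2.8284) - (-2)·(-2)) ≈ (4, -5.6569, 4).
  Let u = (4, -5.6569, 4).
  ||u|| = √((4)² + (-5.6569)² + (4)²) = √(64) ≈ 8,  v_1 = u/||u|| ≈ (0.5, -0.7071, 0.5) (||v_1|| = 1).

λ_1 = 10.8284,  λ_2 = 8,  λ_3 = 5.1716;  v_1 ≈ (0.5, -0.7071, 0.5)


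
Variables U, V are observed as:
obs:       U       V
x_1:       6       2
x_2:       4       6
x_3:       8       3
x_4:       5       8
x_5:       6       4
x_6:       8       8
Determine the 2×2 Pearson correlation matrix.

Step 1 — column means:
  mean(U) = (6 + 4 + 8 + 5 + 6 + 8) / 6 = 37/6 = 6.1667
  mean(V) = (2 + 6 + 3 + 8 + 4 + 8) / 6 = 31/6 = 5.1667

Step 2 — sample variances and covariances s[i,j] = (1/(n-1)) · Σ_k (x_{k,i} - mean_i) · (x_{k,j} - mean_j), with n-1 = 5:
  s[U,U] = ((-0.1667)·(-0.1667) + (-2.1667)·(-2.1667) + (1.8333)·(1.8333) + (-1.1667)·(-1.1667) + (-0.1667)·(-0.1667) + (1.8333)·(1.8333)) / 5 = 12.8333/5 = 2.5667
  s[U,V] = ((-0.1667)·(-3.1667) + (-2.1667)·(0.8333) + (1.8333)·(-2.1667) + (-1.1667)·(2.8333) + (-0.1667)·(-1.1667) + (1.8333)·(2.8333)) / 5 = -3.1667/5 = -0.6333
  s[V,V] = ((-3.1667)·(-3.1667) + (0.8333)·(0.8333) + (-2.1667)·(-2.1667) + (2.8333)·(2.8333) + (-1.1667)·(-1.1667) + (2.8333)·(2.8333)) / 5 = 32.8333/5 = 6.5667
  Sample standard deviations s_i = √(s[i,i]):
  s(U) = √(2.5667) = 1.6021
  s(V) = √(6.5667) = 2.5626

Step 3 — r_{ij} = s_{ij} / (s_i · s_j):
  r[U,U] = 1 (diagonal).
  r[U,V] = -0.6333 / (1.6021 · 2.5626) = -0.6333 / 4.1054 = -0.1543
  r[V,V] = 1 (diagonal).

R is symmetric with unit diagonal. Assembling:

R = [[1, -0.1543],
 [-0.1543, 1]]


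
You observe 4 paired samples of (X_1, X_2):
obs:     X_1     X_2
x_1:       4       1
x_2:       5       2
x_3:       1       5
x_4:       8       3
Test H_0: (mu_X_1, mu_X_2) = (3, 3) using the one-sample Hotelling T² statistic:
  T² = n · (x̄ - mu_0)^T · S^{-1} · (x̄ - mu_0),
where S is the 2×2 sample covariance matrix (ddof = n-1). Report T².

Step 1 — sample mean vector:
  mean(X_1) = (4 + 5 + 1 + 8) / 4 = 18/4 = 4.5
  mean(X_2) = (1 + 2 + 5 + 3) / 4 = 11/4 = 2.75
  x̄ = (4.5, 2.75),  deviation x̄ - mu_0 = (4.5, 2.75) - (3, 3) = (1.5, -0.25).

Step 2 — sample covariance matrix, S[i,j] = (1/(n-1)) · Σ_k (x_{k,i} - mean_i) · (x_{k,j} - mean_j), divisor n-1 = 3:
  S[X_1,X_1] = ((-0.5)·(-0.5) + (0.5)·(0.5) + (-3.5)·(-3.5) + (3.5)·(3.5)) / 3 = 25/3 = 8.3333
  S[X_1,X_2] = ((-0.5)·(-1.75) + (0.5)·(-0.75) + (-3.5)·(2.25) + (3.5)·(0.25)) / 3 = -6.5/3 = -2.1667
  S[X_2,X_2] = ((-1.75)·(-1.75) + (-0.75)·(-0.75) + (2.25)·(2.25) + (0.25)·(0.25)) / 3 = 8.75/3 = 2.9167
  S = [[8.3333, -2.1667],
 [-2.1667, 2.9167]].

Step 3 — invert S. det(S) = 8.3333·2.9167 - (-2.1667)² = 19.6111.
  S^{-1} = (1/det) · [[d, -b], [-b, a]] = [[0.1487, 0.1105],
 [0.1105, 0.4249]].

Step 4 — quadratic form (x̄ - mu_0)^T · S^{-1} · (x̄ - mu_0):
  S^{-1} · (x̄ - mu_0) = (0.1955, 0.0595),
  (x̄ - mu_0)^T · [...] = (1.5)·(0.1955) + (-0.25)·(0.0595) = 0.2783.

Step 5 — scale by n: T² = 4 · 0.2783 = 1.1133.

T² ≈ 1.1133


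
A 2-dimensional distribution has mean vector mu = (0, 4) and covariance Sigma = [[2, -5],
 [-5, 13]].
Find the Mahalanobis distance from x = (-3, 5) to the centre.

Step 1 — centre the observation: (x - mu) = (-3, 1).

Step 2 — invert Sigma. det(Sigma) = 2·13 - (-5)² = 1.
  Sigma^{-1} = (1/det) · [[d, -b], [-b, a]] = [[13, 5],
 [5, 2]].

Step 3 — form the quadratic (x - mu)^T · Sigma^{-1} · (x - mu):
  Sigma^{-1} · (x - mu) = (-34, -13).
  (x - mu)^T · [Sigma^{-1} · (x - mu)] = (-3)·(-34) + (1)·(-13) = 89.

Step 4 — take square root: d = √(89) ≈ 9.434.

d(x, mu) = √(89) ≈ 9.434


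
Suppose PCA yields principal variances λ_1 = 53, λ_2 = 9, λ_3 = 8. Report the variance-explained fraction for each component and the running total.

Step 1 — total variance = trace(Sigma) = Σ λ_i = 53 + 9 + 8 = 70.

Step 2 — fraction explained by component i = λ_i / Σ λ:
  PC1: 53/70 = 0.7571
  PC2: 9/70 = 0.1286
  PC3: 8/70 = 0.1143

Step 3 — cumulative fraction after k components = (λ_1 + ... + λ_k) / Σ λ:
  k = 1: 53/70 = 0.7571
  k = 2: (53 + 9)/70 = 62/70 = 0.8857
  k = 3: (53 + 9 + 8)/70 = 70/70 = 1

Summary (fraction, with percent):

explained: PC1 0.7571 (75.71%), PC2 0.1286 (12.86%), PC3 0.1143 (11.43%);  cumulative: 0.7571, 0.8857, 1


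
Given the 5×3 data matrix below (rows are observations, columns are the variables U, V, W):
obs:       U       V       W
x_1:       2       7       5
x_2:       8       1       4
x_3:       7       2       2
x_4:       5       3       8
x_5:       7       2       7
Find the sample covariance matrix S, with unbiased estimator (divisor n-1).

Step 1 — column means:
  mean(U) = (2 + 8 + 7 + 5 + 7) / 5 = 29/5 = 5.8
  mean(V) = (7 + 1 + 2 + 3 + 2) / 5 = 15/5 = 3
  mean(W) = (5 + 4 + 2 + 8 + 7) / 5 = 26/5 = 5.2

Step 2 — sample covariance S[i,j] = (1/(n-1)) · Σ_k (x_{k,i} - mean_i) · (x_{k,j} - mean_j), with n-1 = 4.
  S[U,U] = ((-3.8)·(-3.8) + (2.2)·(2.2) + (1.2)·(1.2) + (-0.8)·(-0.8) + (1.2)·(1.2)) / 4 = 22.8/4 = 5.7
  S[U,V] = ((-3.8)·(4) + (2.2)·(-2) + (1.2)·(-1) + (-0.8)·(0) + (1.2)·(-1)) / 4 = -22/4 = -5.5
  S[U,W] = ((-3.8)·(-0.2) + (2.2)·(-1.2) + (1.2)·(-3.2) + (-0.8)·(2.8) + (1.2)·(1.8)) / 4 = -5.8/4 = -1.45
  S[V,V] = ((4)·(4) + (-2)·(-2) + (-1)·(-1) + (0)·(0) + (-1)·(-1)) / 4 = 22/4 = 5.5
  S[V,W] = ((4)·(-0.2) + (-2)·(-1.2) + (-1)·(-3.2) + (0)·(2.8) + (-1)·(1.8)) / 4 = 3/4 = 0.75
  S[W,W] = ((-0.2)·(-0.2) + (-1.2)·(-1.2) + (-3.2)·(-3.2) + (2.8)·(2.8) + (1.8)·(1.8)) / 4 = 22.8/4 = 5.7

S is symmetric (S[j,i] = S[i,j]). Assembling:

S = [[5.7, -5.5, -1.45],
 [-5.5, 5.5, 0.75],
 [-1.45, 0.75, 5.7]]


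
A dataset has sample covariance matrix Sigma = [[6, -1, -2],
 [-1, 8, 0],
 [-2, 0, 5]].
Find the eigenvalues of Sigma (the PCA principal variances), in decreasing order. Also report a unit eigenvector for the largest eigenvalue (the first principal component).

Step 1 — characteristic polynomial p(λ) = det(λI - Sigma) = λ³ - tr·λ² + c_1·λ - det, where tr = trace, c_1 = sum of the principal 2×2 minors, det = det(Sigma):
  tr = 6 + 8 + 5 = 19,
  c_1 = (6·8 - (-1)²) + (6·5 - (-2)²) + (8·5 - (0)²) = 47 + 26 + 40 = 113,
  det = 6·(8·5 - (0)²) - (-1)·((-1)·5 - (0)·(-2)) + (-2)·((-1)·(0) - 8·(-2)) = 6·(40) - (-1)·(-5) + (-2)·(16) = 203.
  So p(λ) = λ³ - 19λ² + 113λ - 203.
Step 2 — look for an integer root (rational root theorem: any rational root is an integer divisor of 203). Testing λ = 7:
  p(7) = 343 - 931 + 791 - 203 = 0  ✓
  Dividing out (λ - 7): p(λ) = (λ - 7)(λ² - 12λ + 29).
Step 3 — remaining eigenvalues from the quadratic λ² - 12λ + 29 = 0:
  Δ = 12² - 4·29 = 144 - 116 = 28,  λ = (12 ± √28)/2 = (12 ± 5.2915)/2 ≈ 8.6458 or 3.3542.
  Sorted: λ_1 = 8.6458,  λ_2 = 7,  λ_3 = 3.3542  (check: sum = 19 = tr ✓).

Step 4 — unit eigenvector for λ_1 ≈ 8.6458: v spans the null space of (Sigma - λ_1 I), whose rows are
  r_1 = (-2.6458, -1, -2),  r_2 = (-1, -0.6458, 0),  r_3 = (-2, 0, -3.6458).
  v is orthogonal to every row, so take v ∝ r_1 × r_2 = ((-1)·(0) - (-2)·(-0.6458), (-2)·(-1) - (-2.6458)·(0), (-2.6458)·(-0.6458) - (-1)·(-1)) ≈ (-1.2915, 2, 0.7085).
  Rescale (multiply by -1 so the first nonzero entry is positive): u = (1.2915, -2, -0.7085).
  ||u|| = √((1.2915)² + (-2)² + (-0.7085)²) = √(6.1699) ≈ 2.4839,  v_1 = u/||u|| ≈ (0.5199, -0.8052, -0.2852) (||v_1|| = 1).

λ_1 = 8.6458,  λ_2 = 7,  λ_3 = 3.3542;  v_1 ≈ (0.5199, -0.8052, -0.2852)


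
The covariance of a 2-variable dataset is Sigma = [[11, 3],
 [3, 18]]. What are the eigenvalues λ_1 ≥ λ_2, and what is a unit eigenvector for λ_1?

Step 1 — characteristic polynomial of 2×2 Sigma:
  det(Sigma - λI) = λ² - trace · λ + det = 0.
  trace = 11 + 18 = 29, det = 11·18 - (3)² = 189.
Step 2 — discriminant:
  Δ = trace² - 4·det = 841 - 756 = 85.
Step 3 — eigenvalues:
  λ = (trace ± √Δ)/2 = (29 ± 9.2195)/2,
  λ_1 = 19.1098,  λ_2 = 9.8902.

Step 4 — unit eigenvector for λ_1: solve (Sigma - λ_1 I)v = 0. First row:
  (11 - 19.1098)·v_x + (3)·v_y = 0, i.e. (-8.1098)·v_x + (3)·v_y = 0,
  so v ∝ (b, λ_1 - a) = (3, 8.1098) = u.
  ||u|| = √((3)² + (8.1098)²) = √(74.7684) ≈ 8.6469,
  v_1 = u/||u|| ≈ (0.3469, 0.9379) (||v_1|| = 1).

λ_1 = 19.1098,  λ_2 = 9.8902;  v_1 ≈ (0.3469, 0.9379)


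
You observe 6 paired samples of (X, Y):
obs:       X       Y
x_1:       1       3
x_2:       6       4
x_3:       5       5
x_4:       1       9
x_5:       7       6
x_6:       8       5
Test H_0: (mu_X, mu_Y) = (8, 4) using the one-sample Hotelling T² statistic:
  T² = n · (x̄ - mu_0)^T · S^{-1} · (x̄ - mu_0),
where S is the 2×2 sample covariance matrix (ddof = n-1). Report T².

Step 1 — sample mean vector:
  mean(X) = (1 + 6 + 5 + 1 + 7 + 8) / 6 = 28/6 = 4.6667
  mean(Y) = (3 + 4 + 5 + 9 + 6 + 5) / 6 = 32/6 = 5.3333
  x̄ = (4.6667, 5.3333),  deviation x̄ - mu_0 = (4.6667, 5.3333) - (8, 4) = (-3.3333, 1.3333).

Step 2 — sample covariance matrix, S[i,j] = (1/(n-1)) · Σ_k (x_{k,i} - mean_i) · (x_{k,j} - mean_j), divisor n-1 = 5:
  S[X,X] = ((-3.6667)·(-3.6667) + (1.3333)·(1.3333) + (0.3333)·(0.3333) + (-3.6667)·(-3.6667) + (2.3333)·(2.3333) + (3.3333)·(3.3333)) / 5 = 45.3333/5 = 9.0667
  S[X,Y] = ((-3.6667)·(-2.3333) + (1.3333)·(-1.3333) + (0.3333)·(-0.3333) + (-3.6667)·(3.6667) + (2.3333)·(0.6667) + (3.3333)·(-0.3333)) / 5 = -6.3333/5 = -1.2667
  S[Y,Y] = ((-2.3333)·(-2.3333) + (-1.3333)·(-1.3333) + (-0.3333)·(-0.3333) + (3.6667)·(3.6667) + (0.6667)·(0.6667) + (-0.3333)·(-0.3333)) / 5 = 21.3333/5 = 4.2667
  S = [[9.0667, -1.2667],
 [-1.2667, 4.2667]].

Step 3 — invert S. det(S) = 9.0667·4.2667 - (-1.2667)² = 37.08.
  S^{-1} = (1/det) · [[d, -b], [-b, a]] = [[0.1151, 0.0342],
 [0.0342, 0.2445]].

Step 4 — quadratic form (x̄ - mu_0)^T · S^{-1} · (x̄ - mu_0):
  S^{-1} · (x̄ - mu_0) = (-0.338, 0.2122),
  (x̄ - mu_0)^T · [...] = (-3.3333)·(-0.338) + (1.3333)·(0.2122) = 1.4096.

Step 5 — scale by n: T² = 6 · 1.4096 = 8.4574.

T² ≈ 8.4574


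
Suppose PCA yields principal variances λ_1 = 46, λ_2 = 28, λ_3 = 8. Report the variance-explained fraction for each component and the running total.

Step 1 — total variance = trace(Sigma) = Σ λ_i = 46 + 28 + 8 = 82.

Step 2 — fraction explained by component i = λ_i / Σ λ:
  PC1: 46/82 = 0.561
  PC2: 28/82 = 0.3415
  PC3: 8/82 = 0.0976

Step 3 — cumulative fraction after k components = (λ_1 + ... + λ_k) / Σ λ:
  k = 1: 46/82 = 0.561
  k = 2: (46 + 28)/82 = 74/82 = 0.9024
  k = 3: (46 + 28 + 8)/82 = 82/82 = 1

Summary (fraction, with percent):

explained: PC1 0.561 (56.1%), PC2 0.3415 (34.15%), PC3 0.0976 (9.76%);  cumulative: 0.561, 0.9024, 1


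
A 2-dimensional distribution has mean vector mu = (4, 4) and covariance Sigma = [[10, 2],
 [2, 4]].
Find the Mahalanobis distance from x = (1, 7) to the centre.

Step 1 — centre the observation: (x - mu) = (-3, 3).

Step 2 — invert Sigma. det(Sigma) = 10·4 - (2)² = 36.
  Sigma^{-1} = (1/det) · [[d, -b], [-b, a]] = [[0.1111, -0.0556],
 [-0.0556, 0.2778]].

Step 3 — form the quadratic (x - mu)^T · Sigma^{-1} · (x - mu):
  Sigma^{-1} · (x - mu) = (-0.5, 1).
  (x - mu)^T · [Sigma^{-1} · (x - mu)] = (-3)·(-0.5) + (3)·(1) = 4.5.

Step 4 — take square root: d = √(4.5) ≈ 2.1213.

d(x, mu) = √(4.5) ≈ 2.1213


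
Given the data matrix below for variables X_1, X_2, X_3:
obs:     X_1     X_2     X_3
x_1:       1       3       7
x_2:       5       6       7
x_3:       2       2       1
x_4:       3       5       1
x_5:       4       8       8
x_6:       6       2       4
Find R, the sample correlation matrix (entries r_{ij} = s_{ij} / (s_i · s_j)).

Step 1 — column means:
  mean(X_1) = (1 + 5 + 2 + 3 + 4 + 6) / 6 = 21/6 = 3.5
  mean(X_2) = (3 + 6 + 2 + 5 + 8 + 2) / 6 = 26/6 = 4.3333
  mean(X_3) = (7 + 7 + 1 + 1 + 8 + 4) / 6 = 28/6 = 4.6667

Step 2 — sample variances and covariances s[i,j] = (1/(n-1)) · Σ_k (x_{k,i} - mean_i) · (x_{k,j} - mean_j), with n-1 = 5:
  s[X_1,X_1] = ((-2.5)·(-2.5) + (1.5)·(1.5) + (-1.5)·(-1.5) + (-0.5)·(-0.5) + (0.5)·(0.5) + (2.5)·(2.5)) / 5 = 17.5/5 = 3.5
  s[X_1,X_2] = ((-2.5)·(-1.3333) + (1.5)·(1.6667) + (-1.5)·(-2.3333) + (-0.5)·(0.6667) + (0.5)·(3.6667) + (2.5)·(-2.3333)) / 5 = 5/5 = 1
  s[X_1,X_3] = ((-2.5)·(2.3333) + (1.5)·(2.3333) + (-1.5)·(-3.6667) + (-0.5)·(-3.6667) + (0.5)·(3.3333) + (2.5)·(-0.6667)) / 5 = 5/5 = 1
  s[X_2,X_2] = ((-1.3333)·(-1.3333) + (1.6667)·(1.6667) + (-2.3333)·(-2.3333) + (0.6667)·(0.6667) + (3.6667)·(3.6667) + (-2.3333)·(-2.3333)) / 5 = 29.3333/5 = 5.8667
  s[X_2,X_3] = ((-1.3333)·(2.3333) + (1.6667)·(2.3333) + (-2.3333)·(-3.6667) + (0.6667)·(-3.6667) + (3.6667)·(3.3333) + (-2.3333)·(-0.6667)) / 5 = 20.6667/5 = 4.1333
  s[X_3,X_3] = ((2.3333)·(2.3333) + (2.3333)·(2.3333) + (-3.6667)·(-3.6667) + (-3.6667)·(-3.6667) + (3.3333)·(3.3333) + (-0.6667)·(-0.6667)) / 5 = 49.3333/5 = 9.8667
  Sample standard deviations s_i = √(s[i,i]):
  s(X_1) = √(3.5) = 1.8708
  s(X_2) = √(5.8667) = 2.4221
  s(X_3) = √(9.8667) = 3.1411

Step 3 — r_{ij} = s_{ij} / (s_i · s_j):
  r[X_1,X_1] = 1 (diagonal).
  r[X_1,X_2] = 1 / (1.8708 · 2.4221) = 1 / 4.5314 = 0.2207
  r[X_1,X_3] = 1 / (1.8708 · 3.1411) = 1 / 5.8765 = 0.1702
  r[X_2,X_2] = 1 (diagonal).
  r[X_2,X_3] = 4.1333 / (2.4221 · 3.1411) = 4.1333 / 7.6082 = 0.5433
  r[X_3,X_3] = 1 (diagonal).

R is symmetric with unit diagonal. Assembling:

R = [[1, 0.2207, 0.1702],
 [0.2207, 1, 0.5433],
 [0.1702, 0.5433, 1]]


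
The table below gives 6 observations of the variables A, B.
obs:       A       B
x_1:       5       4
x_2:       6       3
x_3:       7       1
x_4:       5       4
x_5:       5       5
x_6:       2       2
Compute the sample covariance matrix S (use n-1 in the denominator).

Step 1 — column means:
  mean(A) = (5 + 6 + 7 + 5 + 5 + 2) / 6 = 30/6 = 5
  mean(B) = (4 + 3 + 1 + 4 + 5 + 2) / 6 = 19/6 = 3.1667

Step 2 — sample covariance S[i,j] = (1/(n-1)) · Σ_k (x_{k,i} - mean_i) · (x_{k,j} - mean_j), with n-1 = 5.
  S[A,A] = ((0)·(0) + (1)·(1) + (2)·(2) + (0)·(0) + (0)·(0) + (-3)·(-3)) / 5 = 14/5 = 2.8
  S[A,B] = ((0)·(0.8333) + (1)·(-0.1667) + (2)·(-2.1667) + (0)·(0.8333) + (0)·(1.8333) + (-3)·(-1.1667)) / 5 = -1/5 = -0.2
  S[B,B] = ((0.8333)·(0.8333) + (-0.1667)·(-0.1667) + (-2.1667)·(-2.1667) + (0.8333)·(0.8333) + (1.8333)·(1.8333) + (-1.1667)·(-1.1667)) / 5 = 10.8333/5 = 2.1667

S is symmetric (S[j,i] = S[i,j]). Assembling:

S = [[2.8, -0.2],
 [-0.2, 2.1667]]


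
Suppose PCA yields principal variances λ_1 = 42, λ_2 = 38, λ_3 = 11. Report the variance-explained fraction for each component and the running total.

Step 1 — total variance = trace(Sigma) = Σ λ_i = 42 + 38 + 11 = 91.

Step 2 — fraction explained by component i = λ_i / Σ λ:
  PC1: 42/91 = 0.4615
  PC2: 38/91 = 0.4176
  PC3: 11/91 = 0.1209

Step 3 — cumulative fraction after k components = (λ_1 + ... + λ_k) / Σ λ:
  k = 1: 42/91 = 0.4615
  k = 2: (42 + 38)/91 = 80/91 = 0.8791
  k = 3: (42 + 38 + 11)/91 = 91/91 = 1

Summary (fraction, with percent):

explained: PC1 0.4615 (46.15%), PC2 0.4176 (41.76%), PC3 0.1209 (12.09%);  cumulative: 0.4615, 0.8791, 1


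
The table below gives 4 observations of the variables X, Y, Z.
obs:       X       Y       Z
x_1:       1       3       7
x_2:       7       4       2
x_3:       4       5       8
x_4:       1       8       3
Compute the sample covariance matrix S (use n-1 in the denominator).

Step 1 — column means:
  mean(X) = (1 + 7 + 4 + 1) / 4 = 13/4 = 3.25
  mean(Y) = (3 + 4 + 5 + 8) / 4 = 20/4 = 5
  mean(Z) = (7 + 2 + 8 + 3) / 4 = 20/4 = 5

Step 2 — sample covariance S[i,j] = (1/(n-1)) · Σ_k (x_{k,i} - mean_i) · (x_{k,j} - mean_j), with n-1 = 3.
  S[X,X] = ((-2.25)·(-2.25) + (3.75)·(3.75) + (0.75)·(0.75) + (-2.25)·(-2.25)) / 3 = 24.75/3 = 8.25
  S[X,Y] = ((-2.25)·(-2) + (3.75)·(-1) + (0.75)·(0) + (-2.25)·(3)) / 3 = -6/3 = -2
  S[X,Z] = ((-2.25)·(2) + (3.75)·(-3) + (0.75)·(3) + (-2.25)·(-2)) / 3 = -9/3 = -3
  S[Y,Y] = ((-2)·(-2) + (-1)·(-1) + (0)·(0) + (3)·(3)) / 3 = 14/3 = 4.6667
  S[Y,Z] = ((-2)·(2) + (-1)·(-3) + (0)·(3) + (3)·(-2)) / 3 = -7/3 = -2.3333
  S[Z,Z] = ((2)·(2) + (-3)·(-3) + (3)·(3) + (-2)·(-2)) / 3 = 26/3 = 8.6667

S is symmetric (S[j,i] = S[i,j]). Assembling:

S = [[8.25, -2, -3],
 [-2, 4.6667, -2.3333],
 [-3, -2.3333, 8.6667]]
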